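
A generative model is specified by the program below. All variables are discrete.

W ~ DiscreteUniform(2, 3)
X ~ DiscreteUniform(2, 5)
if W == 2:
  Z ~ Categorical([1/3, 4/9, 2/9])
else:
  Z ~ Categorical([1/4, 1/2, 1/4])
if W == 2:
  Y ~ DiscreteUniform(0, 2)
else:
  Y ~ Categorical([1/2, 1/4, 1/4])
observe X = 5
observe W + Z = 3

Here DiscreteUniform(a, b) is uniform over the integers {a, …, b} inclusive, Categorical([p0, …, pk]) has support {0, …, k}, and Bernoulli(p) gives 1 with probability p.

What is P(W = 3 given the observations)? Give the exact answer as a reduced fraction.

P(W = 3 | obs) = 9/25

Enumerate traces; 6 have nonzero weight after conditioning:
  (W=2, X=5, Z=1, Y=0) weight 1/54
  (W=2, X=5, Z=1, Y=1) weight 1/54
  (W=2, X=5, Z=1, Y=2) weight 1/54
  (W=3, X=5, Z=0, Y=0) weight 1/64
  (W=3, X=5, Z=0, Y=1) weight 1/128
  (W=3, X=5, Z=0, Y=2) weight 1/128
Group by W:
  weight(W=2) = 1/18
  weight(W=3) = 1/32
Total weight = 1/18 + 1/32 = 25/288
P(W=2 | obs) = 1/18 / 25/288 = 16/25
P(W=3 | obs) = 1/32 / 25/288 = 9/25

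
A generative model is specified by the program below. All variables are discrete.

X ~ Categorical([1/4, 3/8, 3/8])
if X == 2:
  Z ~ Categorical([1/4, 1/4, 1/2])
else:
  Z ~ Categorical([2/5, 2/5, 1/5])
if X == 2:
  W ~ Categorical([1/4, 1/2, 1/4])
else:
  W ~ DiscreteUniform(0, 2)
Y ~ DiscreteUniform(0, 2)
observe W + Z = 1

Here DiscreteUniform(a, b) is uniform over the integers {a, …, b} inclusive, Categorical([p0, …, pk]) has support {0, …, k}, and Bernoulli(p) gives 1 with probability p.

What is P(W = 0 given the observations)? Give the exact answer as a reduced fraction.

Enumerate traces; 18 have nonzero weight after conditioning:
  (X=0, Z=0, W=1, Y=0) weight 1/90
  (X=0, Z=0, W=1, Y=1) weight 1/90
  (X=0, Z=0, W=1, Y=2) weight 1/90
  (X=0, Z=1, W=0, Y=0) weight 1/90
  (X=0, Z=1, W=0, Y=1) weight 1/90
  (X=0, Z=1, W=0, Y=2) weight 1/90
  (X=1, Z=0, W=1, Y=0) weight 1/60
  (X=1, Z=0, W=1, Y=1) weight 1/60
  … 10 more
Group by W:
  weight(W=0) = 41/384
  weight(W=1) = 25/192
Total weight = 41/384 + 25/192 = 91/384
P(W=0 | obs) = 41/384 / 91/384 = 41/91
P(W=1 | obs) = 25/192 / 91/384 = 50/91

P(W = 0 | obs) = 41/91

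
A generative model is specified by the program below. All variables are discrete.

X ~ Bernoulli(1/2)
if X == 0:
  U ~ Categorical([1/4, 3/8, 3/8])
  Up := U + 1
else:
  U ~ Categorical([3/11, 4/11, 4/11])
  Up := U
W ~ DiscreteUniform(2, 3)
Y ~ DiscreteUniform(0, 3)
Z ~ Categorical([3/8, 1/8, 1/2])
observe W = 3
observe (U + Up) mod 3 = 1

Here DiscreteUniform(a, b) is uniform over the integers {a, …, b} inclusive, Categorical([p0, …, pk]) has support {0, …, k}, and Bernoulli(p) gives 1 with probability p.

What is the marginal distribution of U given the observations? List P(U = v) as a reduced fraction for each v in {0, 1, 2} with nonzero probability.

Enumerate traces; 24 have nonzero weight after conditioning:
  (X=0, U=0, W=3, Y=0, Z=0) weight 3/512
  (X=0, U=0, W=3, Y=0, Z=1) weight 1/512
  (X=0, U=0, W=3, Y=0, Z=2) weight 1/128
  (X=0, U=0, W=3, Y=1, Z=0) weight 3/512
  (X=0, U=0, W=3, Y=1, Z=1) weight 1/512
  (X=0, U=0, W=3, Y=1, Z=2) weight 1/128
  (X=0, U=0, W=3, Y=2, Z=0) weight 3/512
  (X=0, U=0, W=3, Y=2, Z=1) weight 1/512
  (X=1, U=2, W=3, Y=0, Z=0) weight 3/352
  … 15 more
Group by U:
  weight(U=0) = 1/16
  weight(U=2) = 1/11
Total weight = 1/16 + 1/11 = 27/176
P(U=0 | obs) = 1/16 / 27/176 = 11/27
P(U=2 | obs) = 1/11 / 27/176 = 16/27

P(U=0) = 11/27, P(U=2) = 16/27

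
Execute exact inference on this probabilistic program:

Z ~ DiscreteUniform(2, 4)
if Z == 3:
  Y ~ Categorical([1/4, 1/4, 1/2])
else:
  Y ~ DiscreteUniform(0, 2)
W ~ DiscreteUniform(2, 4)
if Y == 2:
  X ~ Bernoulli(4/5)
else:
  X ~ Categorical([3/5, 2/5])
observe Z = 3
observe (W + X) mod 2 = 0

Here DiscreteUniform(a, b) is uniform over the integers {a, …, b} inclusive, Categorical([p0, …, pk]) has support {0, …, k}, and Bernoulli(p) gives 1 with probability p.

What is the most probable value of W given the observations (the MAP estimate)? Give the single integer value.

Enumerate traces; 9 have nonzero weight after conditioning:
  (Z=3, Y=0, W=2, X=0) weight 1/60
  (Z=3, Y=0, W=3, X=1) weight 1/90
  (Z=3, Y=0, W=4, X=0) weight 1/60
  (Z=3, Y=1, W=2, X=0) weight 1/60
  (Z=3, Y=1, W=3, X=1) weight 1/90
  (Z=3, Y=1, W=4, X=0) weight 1/60
  (Z=3, Y=2, W=2, X=0) weight 1/90
  (Z=3, Y=2, W=3, X=1) weight 2/45
  … 1 more
Group by W:
  weight(W=2) = 2/45
  weight(W=3) = 1/15
  weight(W=4) = 2/45
Total weight = 2/45 + 1/15 + 2/45 = 7/45
P(W=2 | obs) = 2/45 / 7/45 = 2/7
P(W=3 | obs) = 1/15 / 7/45 = 3/7
P(W=4 | obs) = 2/45 / 7/45 = 2/7
argmax = 3

argmax_v P(W = v | obs) = 3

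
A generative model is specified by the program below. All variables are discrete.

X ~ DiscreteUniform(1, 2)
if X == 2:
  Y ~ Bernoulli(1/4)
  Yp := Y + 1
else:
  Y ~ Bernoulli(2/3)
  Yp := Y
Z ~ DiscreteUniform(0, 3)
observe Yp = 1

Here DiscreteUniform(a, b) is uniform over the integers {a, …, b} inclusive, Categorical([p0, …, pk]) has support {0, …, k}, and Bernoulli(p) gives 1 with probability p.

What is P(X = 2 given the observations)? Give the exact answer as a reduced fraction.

Enumerate traces; 8 have nonzero weight after conditioning:
  (X=1, Y=1, Z=0) weight 1/12
  (X=1, Y=1, Z=1) weight 1/12
  (X=1, Y=1, Z=2) weight 1/12
  (X=1, Y=1, Z=3) weight 1/12
  (X=2, Y=0, Z=0) weight 3/32
  (X=2, Y=0, Z=1) weight 3/32
  (X=2, Y=0, Z=2) weight 3/32
  (X=2, Y=0, Z=3) weight 3/32
Group by X:
  weight(X=1) = 1/3
  weight(X=2) = 3/8
Total weight = 1/3 + 3/8 = 17/24
P(X=1 | obs) = 1/3 / 17/24 = 8/17
P(X=2 | obs) = 3/8 / 17/24 = 9/17

P(X = 2 | obs) = 9/17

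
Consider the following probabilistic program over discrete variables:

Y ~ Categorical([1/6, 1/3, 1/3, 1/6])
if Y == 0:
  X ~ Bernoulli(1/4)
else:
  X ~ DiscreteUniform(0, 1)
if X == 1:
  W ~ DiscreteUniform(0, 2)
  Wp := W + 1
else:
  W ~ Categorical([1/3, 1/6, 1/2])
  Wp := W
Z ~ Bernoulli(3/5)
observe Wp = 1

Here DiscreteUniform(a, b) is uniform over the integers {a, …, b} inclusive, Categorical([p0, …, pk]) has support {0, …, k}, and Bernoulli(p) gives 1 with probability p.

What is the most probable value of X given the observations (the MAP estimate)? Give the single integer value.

Enumerate traces; 16 have nonzero weight after conditioning:
  (Y=0, X=0, W=1, Z=0) weight 1/120
  (Y=0, X=0, W=1, Z=1) weight 1/80
  (Y=0, X=1, W=0, Z=0) weight 1/180
  (Y=0, X=1, W=0, Z=1) weight 1/120
  (Y=1, X=0, W=1, Z=0) weight 1/90
  (Y=1, X=0, W=1, Z=1) weight 1/60
  (Y=1, X=1, W=0, Z=0) weight 1/45
  (Y=1, X=1, W=0, Z=1) weight 1/30
  … 8 more
Group by X:
  weight(X=0) = 13/144
  weight(X=1) = 11/72
Total weight = 13/144 + 11/72 = 35/144
P(X=0 | obs) = 13/144 / 35/144 = 13/35
P(X=1 | obs) = 11/72 / 35/144 = 22/35
argmax = 1

argmax_v P(X = v | obs) = 1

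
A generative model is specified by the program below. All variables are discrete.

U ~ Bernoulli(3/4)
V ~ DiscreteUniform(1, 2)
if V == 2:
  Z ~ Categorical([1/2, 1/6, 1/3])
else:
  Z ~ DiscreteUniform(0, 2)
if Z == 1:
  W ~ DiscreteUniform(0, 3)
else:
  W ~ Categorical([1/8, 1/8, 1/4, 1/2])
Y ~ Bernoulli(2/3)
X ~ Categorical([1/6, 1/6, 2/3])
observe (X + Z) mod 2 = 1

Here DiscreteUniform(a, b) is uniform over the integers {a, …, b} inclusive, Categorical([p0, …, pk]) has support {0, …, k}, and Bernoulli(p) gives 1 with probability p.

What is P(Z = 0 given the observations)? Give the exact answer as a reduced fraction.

P(Z = 0 | obs) = 5/24

Enumerate traces; 128 have nonzero weight after conditioning:
  (U=0, V=1, Z=0, W=0, Y=0, X=1) weight 1/3456
  (U=0, V=1, Z=0, W=0, Y=1, X=1) weight 1/1728
  (U=0, V=1, Z=0, W=1, Y=0, X=1) weight 1/3456
  (U=0, V=1, Z=0, W=1, Y=1, X=1) weight 1/1728
  (U=0, V=1, Z=0, W=2, Y=0, X=1) weight 1/1728
  (U=0, V=1, Z=0, W=2, Y=1, X=1) weight 1/864
  (U=0, V=1, Z=0, W=3, Y=0, X=1) weight 1/864
  (U=0, V=1, Z=0, W=3, Y=1, X=1) weight 1/432
  (U=0, V=1, Z=1, W=0, Y=0, X=0) weight 1/1728
  (U=0, V=1, Z=2, W=0, Y=0, X=1) weight 1/3456
  … 118 more
Group by Z:
  weight(Z=0) = 5/72
  weight(Z=1) = 5/24
  weight(Z=2) = 1/18
Total weight = 5/72 + 5/24 + 1/18 = 1/3
P(Z=0 | obs) = 5/72 / 1/3 = 5/24
P(Z=1 | obs) = 5/24 / 1/3 = 5/8
P(Z=2 | obs) = 1/18 / 1/3 = 1/6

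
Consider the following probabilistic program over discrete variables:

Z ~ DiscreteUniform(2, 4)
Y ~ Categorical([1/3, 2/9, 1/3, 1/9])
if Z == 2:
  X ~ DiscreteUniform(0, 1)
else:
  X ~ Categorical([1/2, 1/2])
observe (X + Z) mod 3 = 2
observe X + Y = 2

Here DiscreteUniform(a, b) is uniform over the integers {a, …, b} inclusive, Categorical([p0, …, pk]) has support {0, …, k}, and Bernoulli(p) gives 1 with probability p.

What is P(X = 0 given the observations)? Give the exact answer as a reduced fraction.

P(X = 0 | obs) = 3/5

Enumerate traces; 2 have nonzero weight after conditioning:
  (Z=2, Y=2, X=0) weight 1/18
  (Z=4, Y=1, X=1) weight 1/27
Group by X:
  weight(X=0) = 1/18
  weight(X=1) = 1/27
Total weight = 1/18 + 1/27 = 5/54
P(X=0 | obs) = 1/18 / 5/54 = 3/5
P(X=1 | obs) = 1/27 / 5/54 = 2/5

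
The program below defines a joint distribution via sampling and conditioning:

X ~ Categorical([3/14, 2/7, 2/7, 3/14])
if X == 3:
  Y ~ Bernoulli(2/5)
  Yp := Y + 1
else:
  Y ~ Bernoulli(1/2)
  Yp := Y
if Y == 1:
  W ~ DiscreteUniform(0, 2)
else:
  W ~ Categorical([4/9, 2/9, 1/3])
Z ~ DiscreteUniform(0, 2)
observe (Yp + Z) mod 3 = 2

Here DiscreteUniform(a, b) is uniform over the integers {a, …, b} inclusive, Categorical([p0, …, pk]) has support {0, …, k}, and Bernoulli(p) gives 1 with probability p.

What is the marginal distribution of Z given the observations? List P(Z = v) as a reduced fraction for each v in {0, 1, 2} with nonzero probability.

P(Z=0) = 3/35, P(Z=1) = 73/140, P(Z=2) = 11/28

Enumerate traces; 24 have nonzero weight after conditioning:
  (X=0, Y=0, W=0, Z=2) weight 1/63
  (X=0, Y=0, W=1, Z=2) weight 1/126
  (X=0, Y=0, W=2, Z=2) weight 1/84
  (X=0, Y=1, W=0, Z=1) weight 1/84
  (X=0, Y=1, W=1, Z=1) weight 1/84
  (X=0, Y=1, W=2, Z=1) weight 1/84
  (X=1, Y=0, W=0, Z=2) weight 4/189
  (X=1, Y=0, W=1, Z=2) weight 2/189
  (X=3, Y=1, W=0, Z=0) weight 1/105
  … 15 more
Group by Z:
  weight(Z=0) = 1/35
  weight(Z=1) = 73/420
  weight(Z=2) = 11/84
Total weight = 1/35 + 73/420 + 11/84 = 1/3
P(Z=0 | obs) = 1/35 / 1/3 = 3/35
P(Z=1 | obs) = 73/420 / 1/3 = 73/140
P(Z=2 | obs) = 11/84 / 1/3 = 11/28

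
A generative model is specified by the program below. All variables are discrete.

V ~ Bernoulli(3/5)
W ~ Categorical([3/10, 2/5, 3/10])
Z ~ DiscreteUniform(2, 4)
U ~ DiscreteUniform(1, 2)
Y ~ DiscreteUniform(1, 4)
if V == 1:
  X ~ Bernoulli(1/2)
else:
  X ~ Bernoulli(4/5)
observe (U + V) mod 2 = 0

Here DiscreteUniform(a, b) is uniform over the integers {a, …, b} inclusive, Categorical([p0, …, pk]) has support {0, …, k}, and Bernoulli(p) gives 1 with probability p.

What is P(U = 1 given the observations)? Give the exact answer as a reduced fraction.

Enumerate traces; 144 have nonzero weight after conditioning:
  (V=0, W=0, Z=2, U=2, Y=1, X=0) weight 1/1000
  (V=0, W=0, Z=2, U=2, Y=1, X=1) weight 1/250
  (V=0, W=0, Z=2, U=2, Y=2, X=0) weight 1/1000
  (V=0, W=0, Z=2, U=2, Y=2, X=1) weight 1/250
  (V=0, W=0, Z=2, U=2, Y=3, X=0) weight 1/1000
  (V=0, W=0, Z=2, U=2, Y=3, X=1) weight 1/250
  (V=0, W=0, Z=2, U=2, Y=4, X=0) weight 1/1000
  (V=0, W=0, Z=2, U=2, Y=4, X=1) weight 1/250
  (V=1, W=0, Z=2, U=1, Y=1, X=0) weight 3/800
  … 135 more
Group by U:
  weight(U=1) = 3/10
  weight(U=2) = 1/5
Total weight = 3/10 + 1/5 = 1/2
P(U=1 | obs) = 3/10 / 1/2 = 3/5
P(U=2 | obs) = 1/5 / 1/2 = 2/5

P(U = 1 | obs) = 3/5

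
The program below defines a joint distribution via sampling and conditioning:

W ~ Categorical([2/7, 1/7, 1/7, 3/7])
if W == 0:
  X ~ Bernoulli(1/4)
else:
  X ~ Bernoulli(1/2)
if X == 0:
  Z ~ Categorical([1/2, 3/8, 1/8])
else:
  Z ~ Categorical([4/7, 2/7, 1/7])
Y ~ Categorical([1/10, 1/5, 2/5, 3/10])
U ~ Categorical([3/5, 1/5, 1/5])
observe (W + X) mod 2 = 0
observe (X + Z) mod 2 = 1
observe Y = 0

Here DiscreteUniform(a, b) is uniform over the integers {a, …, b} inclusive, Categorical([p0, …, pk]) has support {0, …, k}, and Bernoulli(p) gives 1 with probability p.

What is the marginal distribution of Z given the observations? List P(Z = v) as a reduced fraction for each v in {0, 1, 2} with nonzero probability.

P(Z=0) = 32/61, P(Z=1) = 21/61, P(Z=2) = 8/61

Enumerate traces; 18 have nonzero weight after conditioning:
  (W=0, X=0, Z=1, Y=0, U=0) weight 27/5600
  (W=0, X=0, Z=1, Y=0, U=1) weight 9/5600
  (W=0, X=0, Z=1, Y=0, U=2) weight 9/5600
  (W=1, X=1, Z=0, Y=0, U=0) weight 3/1225
  (W=1, X=1, Z=0, Y=0, U=1) weight 1/1225
  (W=1, X=1, Z=0, Y=0, U=2) weight 1/1225
  (W=1, X=1, Z=2, Y=0, U=0) weight 3/4900
  (W=1, X=1, Z=2, Y=0, U=1) weight 1/4900
  … 10 more
Group by Z:
  weight(Z=0) = 4/245
  weight(Z=1) = 3/280
  weight(Z=2) = 1/245
Total weight = 4/245 + 3/280 + 1/245 = 61/1960
P(Z=0 | obs) = 4/245 / 61/1960 = 32/61
P(Z=1 | obs) = 3/280 / 61/1960 = 21/61
P(Z=2 | obs) = 1/245 / 61/1960 = 8/61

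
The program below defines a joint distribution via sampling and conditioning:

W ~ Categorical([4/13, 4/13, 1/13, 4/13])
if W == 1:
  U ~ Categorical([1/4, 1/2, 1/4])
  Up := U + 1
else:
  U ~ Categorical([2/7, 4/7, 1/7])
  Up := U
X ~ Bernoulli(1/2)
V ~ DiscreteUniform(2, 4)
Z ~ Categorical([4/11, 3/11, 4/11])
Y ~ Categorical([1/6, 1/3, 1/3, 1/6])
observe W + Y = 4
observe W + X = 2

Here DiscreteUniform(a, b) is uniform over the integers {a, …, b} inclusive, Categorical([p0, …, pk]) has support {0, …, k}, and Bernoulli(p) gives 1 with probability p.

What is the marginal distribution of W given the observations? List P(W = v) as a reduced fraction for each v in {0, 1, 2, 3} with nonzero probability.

Enumerate traces; 54 have nonzero weight after conditioning:
  (W=1, U=0, X=1, V=2, Z=0, Y=3) weight 1/1287
  (W=1, U=0, X=1, V=2, Z=1, Y=3) weight 1/1716
  (W=1, U=0, X=1, V=2, Z=2, Y=3) weight 1/1287
  (W=1, U=0, X=1, V=3, Z=0, Y=3) weight 1/1287
  (W=1, U=0, X=1, V=3, Z=1, Y=3) weight 1/1716
  (W=1, U=0, X=1, V=3, Z=2, Y=3) weight 1/1287
  (W=1, U=0, X=1, V=4, Z=0, Y=3) weight 1/1287
  (W=1, U=0, X=1, V=4, Z=1, Y=3) weight 1/1716
  (W=2, U=0, X=0, V=2, Z=0, Y=2) weight 4/9009
  … 45 more
Group by W:
  weight(W=1) = 1/39
  weight(W=2) = 1/78
Total weight = 1/39 + 1/78 = 1/26
P(W=1 | obs) = 1/39 / 1/26 = 2/3
P(W=2 | obs) = 1/78 / 1/26 = 1/3

P(W=1) = 2/3, P(W=2) = 1/3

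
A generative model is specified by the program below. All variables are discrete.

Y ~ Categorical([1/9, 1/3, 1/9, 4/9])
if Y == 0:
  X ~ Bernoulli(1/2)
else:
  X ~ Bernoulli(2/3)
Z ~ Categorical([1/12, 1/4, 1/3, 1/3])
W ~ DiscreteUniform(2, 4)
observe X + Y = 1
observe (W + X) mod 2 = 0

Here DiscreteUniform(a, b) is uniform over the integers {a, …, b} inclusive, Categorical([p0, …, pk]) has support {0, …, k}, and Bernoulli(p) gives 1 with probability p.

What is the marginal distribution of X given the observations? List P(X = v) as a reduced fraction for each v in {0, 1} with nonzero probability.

Enumerate traces; 12 have nonzero weight after conditioning:
  (Y=0, X=1, Z=0, W=3) weight 1/648
  (Y=0, X=1, Z=1, W=3) weight 1/216
  (Y=0, X=1, Z=2, W=3) weight 1/162
  (Y=0, X=1, Z=3, W=3) weight 1/162
  (Y=1, X=0, Z=0, W=2) weight 1/324
  (Y=1, X=0, Z=0, W=4) weight 1/324
  (Y=1, X=0, Z=1, W=2) weight 1/108
  (Y=1, X=0, Z=1, W=4) weight 1/108
  … 4 more
Group by X:
  weight(X=0) = 2/27
  weight(X=1) = 1/54
Total weight = 2/27 + 1/54 = 5/54
P(X=0 | obs) = 2/27 / 5/54 = 4/5
P(X=1 | obs) = 1/54 / 5/54 = 1/5

P(X=0) = 4/5, P(X=1) = 1/5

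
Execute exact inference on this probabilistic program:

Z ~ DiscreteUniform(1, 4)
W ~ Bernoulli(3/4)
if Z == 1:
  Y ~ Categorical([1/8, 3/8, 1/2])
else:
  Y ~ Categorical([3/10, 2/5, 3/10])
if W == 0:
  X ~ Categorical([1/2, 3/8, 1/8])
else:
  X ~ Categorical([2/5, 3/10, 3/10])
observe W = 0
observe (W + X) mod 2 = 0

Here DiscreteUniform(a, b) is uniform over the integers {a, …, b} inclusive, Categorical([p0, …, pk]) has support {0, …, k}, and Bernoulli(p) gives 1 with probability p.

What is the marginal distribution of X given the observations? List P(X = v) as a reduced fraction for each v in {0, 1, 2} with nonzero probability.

P(X=0) = 4/5, P(X=2) = 1/5

Enumerate traces; 24 have nonzero weight after conditioning:
  (Z=1, W=0, Y=0, X=0) weight 1/256
  (Z=1, W=0, Y=0, X=2) weight 1/1024
  (Z=1, W=0, Y=1, X=0) weight 3/256
  (Z=1, W=0, Y=1, X=2) weight 3/1024
  (Z=1, W=0, Y=2, X=0) weight 1/64
  (Z=1, W=0, Y=2, X=2) weight 1/256
  (Z=2, W=0, Y=0, X=0) weight 3/320
  (Z=2, W=0, Y=0, X=2) weight 3/1280
  … 16 more
Group by X:
  weight(X=0) = 1/8
  weight(X=2) = 1/32
Total weight = 1/8 + 1/32 = 5/32
P(X=0 | obs) = 1/8 / 5/32 = 4/5
P(X=2 | obs) = 1/32 / 5/32 = 1/5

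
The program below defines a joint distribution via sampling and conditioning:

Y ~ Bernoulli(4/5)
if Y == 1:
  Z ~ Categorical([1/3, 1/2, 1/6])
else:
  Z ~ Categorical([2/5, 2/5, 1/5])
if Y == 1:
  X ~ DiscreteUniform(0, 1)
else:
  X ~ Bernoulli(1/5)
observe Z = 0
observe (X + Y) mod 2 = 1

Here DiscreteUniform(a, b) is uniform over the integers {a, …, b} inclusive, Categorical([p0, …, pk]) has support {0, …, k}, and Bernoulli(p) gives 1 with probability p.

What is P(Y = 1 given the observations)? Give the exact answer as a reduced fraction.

Enumerate traces; 2 have nonzero weight after conditioning:
  (Y=0, Z=0, X=1) weight 2/125
  (Y=1, Z=0, X=0) weight 2/15
Group by Y:
  weight(Y=0) = 2/125
  weight(Y=1) = 2/15
Total weight = 2/125 + 2/15 = 56/375
P(Y=0 | obs) = 2/125 / 56/375 = 3/28
P(Y=1 | obs) = 2/15 / 56/375 = 25/28

P(Y = 1 | obs) = 25/28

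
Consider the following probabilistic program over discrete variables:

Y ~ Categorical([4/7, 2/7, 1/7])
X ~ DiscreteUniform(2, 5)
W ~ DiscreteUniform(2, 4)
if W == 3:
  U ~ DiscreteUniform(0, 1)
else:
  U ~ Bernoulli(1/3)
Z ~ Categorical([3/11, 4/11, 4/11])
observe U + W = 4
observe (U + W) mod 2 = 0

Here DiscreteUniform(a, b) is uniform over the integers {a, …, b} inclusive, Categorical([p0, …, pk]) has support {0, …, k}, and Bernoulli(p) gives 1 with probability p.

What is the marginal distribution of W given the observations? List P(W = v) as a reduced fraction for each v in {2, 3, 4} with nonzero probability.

P(W=3) = 3/7, P(W=4) = 4/7

Enumerate traces; 72 have nonzero weight after conditioning:
  (Y=0, X=2, W=3, U=1, Z=0) weight 1/154
  (Y=0, X=2, W=3, U=1, Z=1) weight 2/231
  (Y=0, X=2, W=3, U=1, Z=2) weight 2/231
  (Y=0, X=2, W=4, U=0, Z=0) weight 2/231
  (Y=0, X=2, W=4, U=0, Z=1) weight 8/693
  (Y=0, X=2, W=4, U=0, Z=2) weight 8/693
  (Y=0, X=3, W=3, U=1, Z=0) weight 1/154
  (Y=0, X=3, W=3, U=1, Z=1) weight 2/231
  … 64 more
Group by W:
  weight(W=3) = 1/6
  weight(W=4) = 2/9
Total weight = 1/6 + 2/9 = 7/18
P(W=3 | obs) = 1/6 / 7/18 = 3/7
P(W=4 | obs) = 2/9 / 7/18 = 4/7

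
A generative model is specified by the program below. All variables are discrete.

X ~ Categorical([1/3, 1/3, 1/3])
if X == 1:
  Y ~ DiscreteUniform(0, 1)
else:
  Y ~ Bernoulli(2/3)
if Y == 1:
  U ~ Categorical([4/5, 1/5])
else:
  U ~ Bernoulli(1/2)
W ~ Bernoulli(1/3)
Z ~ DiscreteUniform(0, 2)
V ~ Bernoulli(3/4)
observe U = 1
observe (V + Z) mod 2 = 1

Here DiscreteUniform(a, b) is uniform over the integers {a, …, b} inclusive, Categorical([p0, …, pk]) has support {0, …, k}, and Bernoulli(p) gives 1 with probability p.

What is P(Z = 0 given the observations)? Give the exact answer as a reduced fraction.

P(Z = 0 | obs) = 3/7

Enumerate traces; 36 have nonzero weight after conditioning:
  (X=0, Y=0, U=1, W=0, Z=0, V=1) weight 1/108
  (X=0, Y=0, U=1, W=0, Z=1, V=0) weight 1/324
  (X=0, Y=0, U=1, W=0, Z=2, V=1) weight 1/108
  (X=0, Y=0, U=1, W=1, Z=0, V=1) weight 1/216
  (X=0, Y=0, U=1, W=1, Z=1, V=0) weight 1/648
  (X=0, Y=0, U=1, W=1, Z=2, V=1) weight 1/216
  (X=0, Y=1, U=1, W=0, Z=0, V=1) weight 1/135
  (X=0, Y=1, U=1, W=0, Z=1, V=0) weight 1/405
  … 28 more
Group by Z:
  weight(Z=0) = 19/240
  weight(Z=1) = 19/720
  weight(Z=2) = 19/240
Total weight = 19/240 + 19/720 + 19/240 = 133/720
P(Z=0 | obs) = 19/240 / 133/720 = 3/7
P(Z=1 | obs) = 19/720 / 133/720 = 1/7
P(Z=2 | obs) = 19/240 / 133/720 = 3/7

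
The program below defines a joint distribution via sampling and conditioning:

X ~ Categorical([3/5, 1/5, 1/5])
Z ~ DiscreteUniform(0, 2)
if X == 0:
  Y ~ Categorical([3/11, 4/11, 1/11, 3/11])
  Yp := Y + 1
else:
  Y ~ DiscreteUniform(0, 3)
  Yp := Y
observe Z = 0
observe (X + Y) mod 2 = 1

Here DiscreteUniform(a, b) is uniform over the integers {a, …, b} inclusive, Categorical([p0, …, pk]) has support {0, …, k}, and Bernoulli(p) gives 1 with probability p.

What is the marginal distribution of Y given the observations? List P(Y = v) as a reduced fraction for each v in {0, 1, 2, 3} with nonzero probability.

Enumerate traces; 6 have nonzero weight after conditioning:
  (X=0, Z=0, Y=1) weight 4/55
  (X=0, Z=0, Y=3) weight 3/55
  (X=1, Z=0, Y=0) weight 1/60
  (X=1, Z=0, Y=2) weight 1/60
  (X=2, Z=0, Y=1) weight 1/60
  (X=2, Z=0, Y=3) weight 1/60
Group by Y:
  weight(Y=0) = 1/60
  weight(Y=1) = 59/660
  weight(Y=2) = 1/60
  weight(Y=3) = 47/660
Total weight = 1/60 + 59/660 + 1/60 + 47/660 = 32/165
P(Y=0 | obs) = 1/60 / 32/165 = 11/128
P(Y=1 | obs) = 59/660 / 32/165 = 59/128
P(Y=2 | obs) = 1/60 / 32/165 = 11/128
P(Y=3 | obs) = 47/660 / 32/165 = 47/128

P(Y=0) = 11/128, P(Y=1) = 59/128, P(Y=2) = 11/128, P(Y=3) = 47/128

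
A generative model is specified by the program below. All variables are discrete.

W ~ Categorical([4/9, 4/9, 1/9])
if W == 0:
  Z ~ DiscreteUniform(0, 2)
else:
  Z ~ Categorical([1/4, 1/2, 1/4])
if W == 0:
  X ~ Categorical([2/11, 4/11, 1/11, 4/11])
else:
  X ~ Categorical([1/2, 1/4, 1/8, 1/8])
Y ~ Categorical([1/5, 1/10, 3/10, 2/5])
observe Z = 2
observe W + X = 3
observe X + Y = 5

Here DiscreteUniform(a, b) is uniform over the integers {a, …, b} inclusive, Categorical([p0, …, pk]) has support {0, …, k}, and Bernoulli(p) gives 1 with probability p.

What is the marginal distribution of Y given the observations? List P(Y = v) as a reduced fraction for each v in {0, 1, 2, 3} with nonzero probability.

Enumerate traces; 2 have nonzero weight after conditioning:
  (W=0, Z=2, X=3, Y=2) weight 8/495
  (W=1, Z=2, X=2, Y=3) weight 1/180
Group by Y:
  weight(Y=2) = 8/495
  weight(Y=3) = 1/180
Total weight = 8/495 + 1/180 = 43/1980
P(Y=2 | obs) = 8/495 / 43/1980 = 32/43
P(Y=3 | obs) = 1/180 / 43/1980 = 11/43

P(Y=2) = 32/43, P(Y=3) = 11/43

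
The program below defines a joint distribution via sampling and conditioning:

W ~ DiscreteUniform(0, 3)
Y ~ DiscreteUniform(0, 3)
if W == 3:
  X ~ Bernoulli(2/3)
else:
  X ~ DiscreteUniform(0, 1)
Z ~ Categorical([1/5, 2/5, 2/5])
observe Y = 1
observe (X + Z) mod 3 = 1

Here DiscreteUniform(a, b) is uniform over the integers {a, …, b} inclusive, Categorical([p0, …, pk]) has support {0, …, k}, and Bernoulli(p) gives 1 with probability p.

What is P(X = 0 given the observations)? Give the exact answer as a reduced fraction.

P(X = 0 | obs) = 22/35

Enumerate traces; 8 have nonzero weight after conditioning:
  (W=0, Y=1, X=0, Z=1) weight 1/80
  (W=0, Y=1, X=1, Z=0) weight 1/160
  (W=1, Y=1, X=0, Z=1) weight 1/80
  (W=1, Y=1, X=1, Z=0) weight 1/160
  (W=2, Y=1, X=0, Z=1) weight 1/80
  (W=2, Y=1, X=1, Z=0) weight 1/160
  (W=3, Y=1, X=0, Z=1) weight 1/120
  (W=3, Y=1, X=1, Z=0) weight 1/120
Group by X:
  weight(X=0) = 11/240
  weight(X=1) = 13/480
Total weight = 11/240 + 13/480 = 7/96
P(X=0 | obs) = 11/240 / 7/96 = 22/35
P(X=1 | obs) = 13/480 / 7/96 = 13/35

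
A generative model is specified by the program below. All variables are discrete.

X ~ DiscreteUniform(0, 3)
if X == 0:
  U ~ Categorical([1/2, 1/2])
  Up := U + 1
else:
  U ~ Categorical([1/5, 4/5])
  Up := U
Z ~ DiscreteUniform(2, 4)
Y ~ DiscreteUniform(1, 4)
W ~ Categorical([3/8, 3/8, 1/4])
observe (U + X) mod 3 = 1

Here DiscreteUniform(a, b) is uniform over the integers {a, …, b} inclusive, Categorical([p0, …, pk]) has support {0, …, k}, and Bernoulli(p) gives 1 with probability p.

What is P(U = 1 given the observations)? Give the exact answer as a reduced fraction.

P(U = 1 | obs) = 13/15

Enumerate traces; 108 have nonzero weight after conditioning:
  (X=0, U=1, Z=2, Y=1, W=0) weight 1/256
  (X=0, U=1, Z=2, Y=1, W=1) weight 1/256
  (X=0, U=1, Z=2, Y=1, W=2) weight 1/384
  (X=0, U=1, Z=2, Y=2, W=0) weight 1/256
  (X=0, U=1, Z=2, Y=2, W=1) weight 1/256
  (X=0, U=1, Z=2, Y=2, W=2) weight 1/384
  (X=0, U=1, Z=2, Y=3, W=0) weight 1/256
  (X=0, U=1, Z=2, Y=3, W=1) weight 1/256
  (X=1, U=0, Z=2, Y=1, W=0) weight 1/640
  … 99 more
Group by U:
  weight(U=0) = 1/20
  weight(U=1) = 13/40
Total weight = 1/20 + 13/40 = 3/8
P(U=0 | obs) = 1/20 / 3/8 = 2/15
P(U=1 | obs) = 13/40 / 3/8 = 13/15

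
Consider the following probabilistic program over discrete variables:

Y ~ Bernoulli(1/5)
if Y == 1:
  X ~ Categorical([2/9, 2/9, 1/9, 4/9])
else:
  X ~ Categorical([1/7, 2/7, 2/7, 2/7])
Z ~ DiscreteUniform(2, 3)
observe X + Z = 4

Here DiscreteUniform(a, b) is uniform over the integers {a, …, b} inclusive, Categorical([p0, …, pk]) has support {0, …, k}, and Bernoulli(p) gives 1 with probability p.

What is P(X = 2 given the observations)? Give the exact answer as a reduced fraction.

P(X = 2 | obs) = 79/165

Enumerate traces; 4 have nonzero weight after conditioning:
  (Y=0, X=1, Z=3) weight 4/35
  (Y=0, X=2, Z=2) weight 4/35
  (Y=1, X=1, Z=3) weight 1/45
  (Y=1, X=2, Z=2) weight 1/90
Group by X:
  weight(X=1) = 43/315
  weight(X=2) = 79/630
Total weight = 43/315 + 79/630 = 11/42
P(X=1 | obs) = 43/315 / 11/42 = 86/165
P(X=2 | obs) = 79/630 / 11/42 = 79/165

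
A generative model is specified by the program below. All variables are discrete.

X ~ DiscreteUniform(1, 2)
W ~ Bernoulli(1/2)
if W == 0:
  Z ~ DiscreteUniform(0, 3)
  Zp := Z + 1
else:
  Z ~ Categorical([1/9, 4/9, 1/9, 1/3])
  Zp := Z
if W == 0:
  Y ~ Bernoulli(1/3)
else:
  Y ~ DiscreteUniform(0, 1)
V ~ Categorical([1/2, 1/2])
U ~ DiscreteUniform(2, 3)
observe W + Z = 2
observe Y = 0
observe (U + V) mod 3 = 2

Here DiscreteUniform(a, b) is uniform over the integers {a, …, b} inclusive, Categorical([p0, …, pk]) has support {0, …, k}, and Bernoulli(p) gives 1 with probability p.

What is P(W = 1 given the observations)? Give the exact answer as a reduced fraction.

P(W = 1 | obs) = 4/7

Enumerate traces; 4 have nonzero weight after conditioning:
  (X=1, W=0, Z=2, Y=0, V=0, U=2) weight 1/96
  (X=1, W=1, Z=1, Y=0, V=0, U=2) weight 1/72
  (X=2, W=0, Z=2, Y=0, V=0, U=2) weight 1/96
  (X=2, W=1, Z=1, Y=0, V=0, U=2) weight 1/72
Group by W:
  weight(W=0) = 1/48
  weight(W=1) = 1/36
Total weight = 1/48 + 1/36 = 7/144
P(W=0 | obs) = 1/48 / 7/144 = 3/7
P(W=1 | obs) = 1/36 / 7/144 = 4/7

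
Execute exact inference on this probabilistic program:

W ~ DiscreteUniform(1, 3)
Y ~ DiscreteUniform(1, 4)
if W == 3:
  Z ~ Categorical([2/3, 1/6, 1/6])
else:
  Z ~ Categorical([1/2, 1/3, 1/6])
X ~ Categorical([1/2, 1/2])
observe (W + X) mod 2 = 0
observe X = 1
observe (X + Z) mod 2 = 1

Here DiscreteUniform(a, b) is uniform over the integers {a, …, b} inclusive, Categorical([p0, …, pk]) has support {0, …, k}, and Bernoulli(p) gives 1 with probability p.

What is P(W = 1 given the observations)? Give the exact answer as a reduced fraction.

P(W = 1 | obs) = 4/9

Enumerate traces; 16 have nonzero weight after conditioning:
  (W=1, Y=1, Z=0, X=1) weight 1/48
  (W=1, Y=1, Z=2, X=1) weight 1/144
  (W=1, Y=2, Z=0, X=1) weight 1/48
  (W=1, Y=2, Z=2, X=1) weight 1/144
  (W=1, Y=3, Z=0, X=1) weight 1/48
  (W=1, Y=3, Z=2, X=1) weight 1/144
  (W=1, Y=4, Z=0, X=1) weight 1/48
  (W=1, Y=4, Z=2, X=1) weight 1/144
  (W=3, Y=1, Z=0, X=1) weight 1/36
  … 7 more
Group by W:
  weight(W=1) = 1/9
  weight(W=3) = 5/36
Total weight = 1/9 + 5/36 = 1/4
P(W=1 | obs) = 1/9 / 1/4 = 4/9
P(W=3 | obs) = 5/36 / 1/4 = 5/9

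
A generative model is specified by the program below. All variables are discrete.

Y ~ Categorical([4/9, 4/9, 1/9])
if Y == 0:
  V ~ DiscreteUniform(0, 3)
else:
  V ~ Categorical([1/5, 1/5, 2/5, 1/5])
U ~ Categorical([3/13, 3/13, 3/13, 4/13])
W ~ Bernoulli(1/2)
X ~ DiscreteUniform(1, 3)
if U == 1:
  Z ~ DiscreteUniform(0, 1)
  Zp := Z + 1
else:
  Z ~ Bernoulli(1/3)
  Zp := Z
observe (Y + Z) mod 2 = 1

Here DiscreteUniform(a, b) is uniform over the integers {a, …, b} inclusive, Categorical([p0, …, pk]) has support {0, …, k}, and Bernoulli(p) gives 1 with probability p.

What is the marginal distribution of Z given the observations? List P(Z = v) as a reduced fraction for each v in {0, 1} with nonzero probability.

P(Z=0) = 196/341, P(Z=1) = 145/341

Enumerate traces; 288 have nonzero weight after conditioning:
  (Y=0, V=0, U=0, W=0, X=1, Z=1) weight 1/702
  (Y=0, V=0, U=0, W=0, X=2, Z=1) weight 1/702
  (Y=0, V=0, U=0, W=0, X=3, Z=1) weight 1/702
  (Y=0, V=0, U=0, W=1, X=1, Z=1) weight 1/702
  (Y=0, V=0, U=0, W=1, X=2, Z=1) weight 1/702
  (Y=0, V=0, U=0, W=1, X=3, Z=1) weight 1/702
  (Y=0, V=0, U=1, W=0, X=1, Z=1) weight 1/468
  (Y=0, V=0, U=1, W=0, X=2, Z=1) weight 1/468
  (Y=1, V=0, U=0, W=0, X=1, Z=0) weight 4/1755
  … 279 more
Group by Z:
  weight(Z=0) = 98/351
  weight(Z=1) = 145/702
Total weight = 98/351 + 145/702 = 341/702
P(Z=0 | obs) = 98/351 / 341/702 = 196/341
P(Z=1 | obs) = 145/702 / 341/702 = 145/341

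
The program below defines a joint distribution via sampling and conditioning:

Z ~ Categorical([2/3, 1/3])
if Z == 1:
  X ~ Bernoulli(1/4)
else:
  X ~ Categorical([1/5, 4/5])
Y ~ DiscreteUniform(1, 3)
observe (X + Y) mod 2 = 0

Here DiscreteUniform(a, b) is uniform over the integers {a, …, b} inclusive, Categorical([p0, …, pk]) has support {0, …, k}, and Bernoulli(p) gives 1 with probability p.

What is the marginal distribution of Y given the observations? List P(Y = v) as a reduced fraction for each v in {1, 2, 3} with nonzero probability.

P(Y=1) = 37/97, P(Y=2) = 23/97, P(Y=3) = 37/97

Enumerate traces; 6 have nonzero weight after conditioning:
  (Z=0, X=0, Y=2) weight 2/45
  (Z=0, X=1, Y=1) weight 8/45
  (Z=0, X=1, Y=3) weight 8/45
  (Z=1, X=0, Y=2) weight 1/12
  (Z=1, X=1, Y=1) weight 1/36
  (Z=1, X=1, Y=3) weight 1/36
Group by Y:
  weight(Y=1) = 37/180
  weight(Y=2) = 23/180
  weight(Y=3) = 37/180
Total weight = 37/180 + 23/180 + 37/180 = 97/180
P(Y=1 | obs) = 37/180 / 97/180 = 37/97
P(Y=2 | obs) = 23/180 / 97/180 = 23/97
P(Y=3 | obs) = 37/180 / 97/180 = 37/97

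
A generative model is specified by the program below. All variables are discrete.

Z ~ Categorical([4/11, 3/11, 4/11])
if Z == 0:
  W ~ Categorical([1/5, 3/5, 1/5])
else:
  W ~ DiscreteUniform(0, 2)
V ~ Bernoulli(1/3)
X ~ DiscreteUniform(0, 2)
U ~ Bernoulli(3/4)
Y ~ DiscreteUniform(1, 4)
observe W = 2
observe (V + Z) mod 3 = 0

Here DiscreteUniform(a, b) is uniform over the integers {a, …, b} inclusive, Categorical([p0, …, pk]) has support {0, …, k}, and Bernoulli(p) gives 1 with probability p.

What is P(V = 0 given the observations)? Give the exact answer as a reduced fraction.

Enumerate traces; 48 have nonzero weight after conditioning:
  (Z=0, W=2, V=0, X=0, U=0, Y=1) weight 1/990
  (Z=0, W=2, V=0, X=0, U=0, Y=2) weight 1/990
  (Z=0, W=2, V=0, X=0, U=0, Y=3) weight 1/990
  (Z=0, W=2, V=0, X=0, U=0, Y=4) weight 1/990
  (Z=0, W=2, V=0, X=0, U=1, Y=1) weight 1/330
  (Z=0, W=2, V=0, X=0, U=1, Y=2) weight 1/330
  (Z=0, W=2, V=0, X=0, U=1, Y=3) weight 1/330
  (Z=0, W=2, V=0, X=0, U=1, Y=4) weight 1/330
  (Z=2, W=2, V=1, X=0, U=0, Y=1) weight 1/1188
  … 39 more
Group by V:
  weight(V=0) = 8/165
  weight(V=1) = 4/99
Total weight = 8/165 + 4/99 = 4/45
P(V=0 | obs) = 8/165 / 4/45 = 6/11
P(V=1 | obs) = 4/99 / 4/45 = 5/11

P(V = 0 | obs) = 6/11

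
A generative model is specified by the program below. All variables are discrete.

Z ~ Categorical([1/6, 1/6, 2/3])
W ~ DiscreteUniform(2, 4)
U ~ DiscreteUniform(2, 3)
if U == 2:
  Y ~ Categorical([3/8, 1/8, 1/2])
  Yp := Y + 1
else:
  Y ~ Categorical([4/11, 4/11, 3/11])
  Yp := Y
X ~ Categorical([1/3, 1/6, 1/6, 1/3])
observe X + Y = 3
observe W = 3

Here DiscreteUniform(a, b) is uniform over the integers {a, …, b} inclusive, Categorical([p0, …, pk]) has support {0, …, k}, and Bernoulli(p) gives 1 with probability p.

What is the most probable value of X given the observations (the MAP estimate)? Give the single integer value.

Enumerate traces; 18 have nonzero weight after conditioning:
  (Z=0, W=3, U=2, Y=0, X=3) weight 1/288
  (Z=0, W=3, U=2, Y=1, X=2) weight 1/1728
  (Z=0, W=3, U=2, Y=2, X=1) weight 1/432
  (Z=0, W=3, U=3, Y=0, X=3) weight 1/297
  (Z=0, W=3, U=3, Y=1, X=2) weight 1/594
  (Z=0, W=3, U=3, Y=2, X=1) weight 1/792
  (Z=1, W=3, U=2, Y=0, X=3) weight 1/288
  (Z=1, W=3, U=2, Y=1, X=2) weight 1/1728
  … 10 more
Group by X:
  weight(X=1) = 17/792
  weight(X=2) = 43/3168
  weight(X=3) = 65/1584
Total weight = 17/792 + 43/3168 + 65/1584 = 241/3168
P(X=1 | obs) = 17/792 / 241/3168 = 68/241
P(X=2 | obs) = 43/3168 / 241/3168 = 43/241
P(X=3 | obs) = 65/1584 / 241/3168 = 130/241
argmax = 3

argmax_v P(X = v | obs) = 3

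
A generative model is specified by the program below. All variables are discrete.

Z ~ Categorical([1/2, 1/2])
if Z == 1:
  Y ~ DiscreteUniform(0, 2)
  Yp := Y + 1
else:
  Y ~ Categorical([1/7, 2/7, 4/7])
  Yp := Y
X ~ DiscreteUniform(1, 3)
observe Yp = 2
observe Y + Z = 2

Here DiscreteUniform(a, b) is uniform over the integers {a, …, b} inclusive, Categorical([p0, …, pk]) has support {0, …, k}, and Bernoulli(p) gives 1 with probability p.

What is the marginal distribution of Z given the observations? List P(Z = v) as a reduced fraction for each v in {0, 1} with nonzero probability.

Enumerate traces; 6 have nonzero weight after conditioning:
  (Z=0, Y=2, X=1) weight 2/21
  (Z=0, Y=2, X=2) weight 2/21
  (Z=0, Y=2, X=3) weight 2/21
  (Z=1, Y=1, X=1) weight 1/18
  (Z=1, Y=1, X=2) weight 1/18
  (Z=1, Y=1, X=3) weight 1/18
Group by Z:
  weight(Z=0) = 2/7
  weight(Z=1) = 1/6
Total weight = 2/7 + 1/6 = 19/42
P(Z=0 | obs) = 2/7 / 19/42 = 12/19
P(Z=1 | obs) = 1/6 / 19/42 = 7/19

P(Z=0) = 12/19, P(Z=1) = 7/19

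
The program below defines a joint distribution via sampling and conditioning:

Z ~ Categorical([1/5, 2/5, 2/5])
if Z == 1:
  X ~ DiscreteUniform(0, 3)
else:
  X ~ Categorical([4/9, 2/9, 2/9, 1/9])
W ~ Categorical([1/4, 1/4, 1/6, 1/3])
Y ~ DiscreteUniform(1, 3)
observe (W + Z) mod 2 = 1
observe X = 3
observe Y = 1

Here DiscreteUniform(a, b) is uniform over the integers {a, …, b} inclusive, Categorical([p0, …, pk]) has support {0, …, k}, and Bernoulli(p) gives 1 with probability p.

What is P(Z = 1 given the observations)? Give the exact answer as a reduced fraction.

Enumerate traces; 6 have nonzero weight after conditioning:
  (Z=0, X=3, W=1, Y=1) weight 1/540
  (Z=0, X=3, W=3, Y=1) weight 1/405
  (Z=1, X=3, W=0, Y=1) weight 1/120
  (Z=1, X=3, W=2, Y=1) weight 1/180
  (Z=2, X=3, W=1, Y=1) weight 1/270
  (Z=2, X=3, W=3, Y=1) weight 2/405
Group by Z:
  weight(Z=0) = 7/1620
  weight(Z=1) = 1/72
  weight(Z=2) = 7/810
Total weight = 7/1620 + 1/72 + 7/810 = 29/1080
P(Z=0 | obs) = 7/1620 / 29/1080 = 14/87
P(Z=1 | obs) = 1/72 / 29/1080 = 15/29
P(Z=2 | obs) = 7/810 / 29/1080 = 28/87

P(Z = 1 | obs) = 15/29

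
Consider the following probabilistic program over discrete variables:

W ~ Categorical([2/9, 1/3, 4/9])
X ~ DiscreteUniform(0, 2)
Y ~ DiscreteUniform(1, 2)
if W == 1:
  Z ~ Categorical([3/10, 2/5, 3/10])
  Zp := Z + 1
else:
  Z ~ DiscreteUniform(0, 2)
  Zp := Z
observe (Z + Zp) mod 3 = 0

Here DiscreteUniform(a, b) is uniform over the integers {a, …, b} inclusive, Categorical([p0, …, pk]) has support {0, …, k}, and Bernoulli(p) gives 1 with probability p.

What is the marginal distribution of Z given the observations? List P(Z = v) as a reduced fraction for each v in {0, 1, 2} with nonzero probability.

Enumerate traces; 18 have nonzero weight after conditioning:
  (W=0, X=0, Y=1, Z=0) weight 1/81
  (W=0, X=0, Y=2, Z=0) weight 1/81
  (W=0, X=1, Y=1, Z=0) weight 1/81
  (W=0, X=1, Y=2, Z=0) weight 1/81
  (W=0, X=2, Y=1, Z=0) weight 1/81
  (W=0, X=2, Y=2, Z=0) weight 1/81
  (W=1, X=0, Y=1, Z=1) weight 1/45
  (W=1, X=0, Y=2, Z=1) weight 1/45
  … 10 more
Group by Z:
  weight(Z=0) = 2/9
  weight(Z=1) = 2/15
Total weight = 2/9 + 2/15 = 16/45
P(Z=0 | obs) = 2/9 / 16/45 = 5/8
P(Z=1 | obs) = 2/15 / 16/45 = 3/8

P(Z=0) = 5/8, P(Z=1) = 3/8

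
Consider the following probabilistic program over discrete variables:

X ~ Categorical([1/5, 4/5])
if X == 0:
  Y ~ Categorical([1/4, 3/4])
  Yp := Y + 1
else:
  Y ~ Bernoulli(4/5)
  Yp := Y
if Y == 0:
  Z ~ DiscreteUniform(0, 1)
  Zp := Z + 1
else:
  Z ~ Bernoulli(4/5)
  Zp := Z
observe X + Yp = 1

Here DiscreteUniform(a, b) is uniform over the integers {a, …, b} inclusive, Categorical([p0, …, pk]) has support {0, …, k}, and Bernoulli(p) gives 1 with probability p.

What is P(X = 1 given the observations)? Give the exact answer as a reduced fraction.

Enumerate traces; 4 have nonzero weight after conditioning:
  (X=0, Y=0, Z=0) weight 1/40
  (X=0, Y=0, Z=1) weight 1/40
  (X=1, Y=0, Z=0) weight 2/25
  (X=1, Y=0, Z=1) weight 2/25
Group by X:
  weight(X=0) = 1/20
  weight(X=1) = 4/25
Total weight = 1/20 + 4/25 = 21/100
P(X=0 | obs) = 1/20 / 21/100 = 5/21
P(X=1 | obs) = 4/25 / 21/100 = 16/21

P(X = 1 | obs) = 16/21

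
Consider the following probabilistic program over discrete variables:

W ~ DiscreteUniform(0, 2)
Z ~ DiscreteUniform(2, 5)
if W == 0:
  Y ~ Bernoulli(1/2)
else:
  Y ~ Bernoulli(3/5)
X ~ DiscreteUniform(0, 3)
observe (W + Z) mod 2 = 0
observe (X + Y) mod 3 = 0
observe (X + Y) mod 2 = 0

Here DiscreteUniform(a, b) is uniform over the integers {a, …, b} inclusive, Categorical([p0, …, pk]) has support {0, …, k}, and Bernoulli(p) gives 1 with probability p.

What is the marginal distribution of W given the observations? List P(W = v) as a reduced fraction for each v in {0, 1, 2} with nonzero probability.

P(W=0) = 5/13, P(W=1) = 4/13, P(W=2) = 4/13

Enumerate traces; 6 have nonzero weight after conditioning:
  (W=0, Z=2, Y=0, X=0) weight 1/96
  (W=0, Z=4, Y=0, X=0) weight 1/96
  (W=1, Z=3, Y=0, X=0) weight 1/120
  (W=1, Z=5, Y=0, X=0) weight 1/120
  (W=2, Z=2, Y=0, X=0) weight 1/120
  (W=2, Z=4, Y=0, X=0) weight 1/120
Group by W:
  weight(W=0) = 1/48
  weight(W=1) = 1/60
  weight(W=2) = 1/60
Total weight = 1/48 + 1/60 + 1/60 = 13/240
P(W=0 | obs) = 1/48 / 13/240 = 5/13
P(W=1 | obs) = 1/60 / 13/240 = 4/13
P(W=2 | obs) = 1/60 / 13/240 = 4/13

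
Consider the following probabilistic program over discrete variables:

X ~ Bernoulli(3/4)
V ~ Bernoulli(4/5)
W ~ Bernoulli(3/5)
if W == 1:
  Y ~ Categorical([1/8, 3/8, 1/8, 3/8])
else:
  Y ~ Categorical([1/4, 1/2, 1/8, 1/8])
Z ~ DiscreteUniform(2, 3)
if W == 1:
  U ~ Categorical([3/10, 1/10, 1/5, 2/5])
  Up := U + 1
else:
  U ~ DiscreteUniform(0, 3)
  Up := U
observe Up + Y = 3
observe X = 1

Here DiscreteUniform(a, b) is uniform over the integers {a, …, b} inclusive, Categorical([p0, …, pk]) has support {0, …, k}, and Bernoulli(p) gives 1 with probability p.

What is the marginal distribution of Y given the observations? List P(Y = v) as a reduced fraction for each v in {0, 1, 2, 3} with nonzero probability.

Enumerate traces; 28 have nonzero weight after conditioning:
  (X=1, V=0, W=0, Y=0, Z=2, U=3) weight 3/1600
  (X=1, V=0, W=0, Y=0, Z=3, U=3) weight 3/1600
  (X=1, V=0, W=0, Y=1, Z=2, U=2) weight 3/800
  (X=1, V=0, W=0, Y=1, Z=3, U=2) weight 3/800
  (X=1, V=0, W=0, Y=2, Z=2, U=1) weight 3/3200
  (X=1, V=0, W=0, Y=2, Z=3, U=1) weight 3/3200
  (X=1, V=0, W=0, Y=3, Z=2, U=0) weight 3/3200
  (X=1, V=0, W=0, Y=3, Z=3, U=0) weight 3/3200
  … 20 more
Group by Y:
  weight(Y=0) = 3/100
  weight(Y=1) = 87/1600
  weight(Y=2) = 21/800
  weight(Y=3) = 3/320
Total weight = 3/100 + 87/1600 + 21/800 + 3/320 = 3/25
P(Y=0 | obs) = 3/100 / 3/25 = 1/4
P(Y=1 | obs) = 87/1600 / 3/25 = 29/64
P(Y=2 | obs) = 21/800 / 3/25 = 7/32
P(Y=3 | obs) = 3/320 / 3/25 = 5/64

P(Y=0) = 1/4, P(Y=1) = 29/64, P(Y=2) = 7/32, P(Y=3) = 5/64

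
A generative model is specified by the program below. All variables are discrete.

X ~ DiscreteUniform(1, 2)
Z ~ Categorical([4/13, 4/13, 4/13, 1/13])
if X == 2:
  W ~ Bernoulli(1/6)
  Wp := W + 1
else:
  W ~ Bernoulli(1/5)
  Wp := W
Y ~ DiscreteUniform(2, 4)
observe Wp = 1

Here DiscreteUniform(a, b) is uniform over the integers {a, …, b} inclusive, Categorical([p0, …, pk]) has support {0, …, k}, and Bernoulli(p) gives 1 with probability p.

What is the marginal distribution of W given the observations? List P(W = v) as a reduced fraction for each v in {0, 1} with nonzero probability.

Enumerate traces; 24 have nonzero weight after conditioning:
  (X=1, Z=0, W=1, Y=2) weight 2/195
  (X=1, Z=0, W=1, Y=3) weight 2/195
  (X=1, Z=0, W=1, Y=4) weight 2/195
  (X=1, Z=1, W=1, Y=2) weight 2/195
  (X=1, Z=1, W=1, Y=3) weight 2/195
  (X=1, Z=1, W=1, Y=4) weight 2/195
  (X=1, Z=2, W=1, Y=2) weight 2/195
  (X=1, Z=2, W=1, Y=3) weight 2/195
  (X=2, Z=0, W=0, Y=2) weight 5/117
  … 15 more
Group by W:
  weight(W=0) = 5/12
  weight(W=1) = 1/10
Total weight = 5/12 + 1/10 = 31/60
P(W=0 | obs) = 5/12 / 31/60 = 25/31
P(W=1 | obs) = 1/10 / 31/60 = 6/31

P(W=0) = 25/31, P(W=1) = 6/31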